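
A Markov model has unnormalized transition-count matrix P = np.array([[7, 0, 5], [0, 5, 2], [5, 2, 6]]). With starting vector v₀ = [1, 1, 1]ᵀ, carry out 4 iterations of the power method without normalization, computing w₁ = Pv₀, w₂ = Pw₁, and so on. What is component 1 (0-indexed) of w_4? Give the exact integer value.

w1 = Pv₀ = (12, 7, 13)
w2 = Pw1 = (149, 61, 152)
w3 = Pw2 = (1803, 609, 1779)
w4 = Pw3 = (21516, 6603, 20907)
The requested component of w4 is 6603.

6603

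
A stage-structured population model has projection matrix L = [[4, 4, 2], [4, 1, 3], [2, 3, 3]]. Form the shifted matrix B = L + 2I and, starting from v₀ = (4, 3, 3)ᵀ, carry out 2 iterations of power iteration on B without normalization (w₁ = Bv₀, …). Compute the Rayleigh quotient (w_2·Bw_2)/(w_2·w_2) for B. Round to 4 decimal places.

B = L + 2I has rows (6, 4, 2); (4, 3, 3); (2, 3, 5)
w1 = Bv₀ = (6·4 + 4·3 + 2·3; 4·4 + 3·3 + 3·3; 2·4 + 3·3 + 5·3) = (42, 34, 32)
w2 = Bw1 = (6·42 + 4·34 + 2·32; 4·42 + 3·34 + 3·32; 2·42 + 3·34 + 5·32) = (452, 366, 346)
Bw2 = (4868, 3944, 3732)
w2·Bw2 = 4935112; w2·w2 = 457976; μ ≈ 4935112/457976 = 10.7759

10.7759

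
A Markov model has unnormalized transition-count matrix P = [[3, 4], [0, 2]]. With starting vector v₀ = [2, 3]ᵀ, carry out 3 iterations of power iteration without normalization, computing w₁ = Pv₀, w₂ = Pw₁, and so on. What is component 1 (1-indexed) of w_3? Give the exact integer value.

w1 = Pv₀ = (18, 6)
w2 = Pw1 = (78, 12)
w3 = Pw2 = (282, 24)
The requested component of w3 is 282.

282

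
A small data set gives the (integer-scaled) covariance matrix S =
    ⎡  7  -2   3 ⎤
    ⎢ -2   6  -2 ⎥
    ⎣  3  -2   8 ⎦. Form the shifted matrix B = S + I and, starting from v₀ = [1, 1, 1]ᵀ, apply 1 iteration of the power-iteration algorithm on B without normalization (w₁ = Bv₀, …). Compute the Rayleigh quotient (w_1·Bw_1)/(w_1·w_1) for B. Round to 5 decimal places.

μ ≈ 10.12105

B = S + I has rows (8, -2, 3); (-2, 7, -2); (3, -2, 9)
w1 = Bv₀ = (8·1 + (-2)·1 + 3·1; (-2)·1 + 7·1 + (-2)·1; 3·1 + (-2)·1 + 9·1) = (9, 3, 10)
Bw1 = (96, -17, 111)
w1·Bw1 = 1923; w1·w1 = 190; μ ≈ 1923/190 = 10.12105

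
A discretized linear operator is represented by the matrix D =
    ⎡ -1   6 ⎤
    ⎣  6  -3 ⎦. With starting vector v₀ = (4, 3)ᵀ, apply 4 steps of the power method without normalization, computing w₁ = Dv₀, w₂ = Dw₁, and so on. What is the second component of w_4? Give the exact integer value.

-69

w1 = Dv₀ = ((-1)·4 + 6·3; 6·4 + (-3)·3) = (14, 15)
w2 = Dw1 = ((-1)·14 + 6·15; 6·14 + (-3)·15) = (76, 39)
w3 = Dw2 = (158, 339)
w4 = Dw3 = (1876, -69)
The requested component of w4 is -69.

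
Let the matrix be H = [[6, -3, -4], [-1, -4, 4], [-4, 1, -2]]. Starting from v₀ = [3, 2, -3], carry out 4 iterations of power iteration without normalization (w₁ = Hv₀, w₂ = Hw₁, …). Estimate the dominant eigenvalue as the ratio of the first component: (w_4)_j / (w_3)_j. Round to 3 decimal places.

w1 = Hv₀ = (6·3 + (-3)·2 + (-4)·(-3); (-1)·3 + (-4)·2 + 4·(-3); (-4)·3 + 1·2 + (-2)·(-3)) = (24, -23, -4)
w2 = Hw1 = (6·24 + (-3)·(-23) + (-4)·(-4); (-1)·24 + (-4)·(-23) + 4·(-4); (-4)·24 + 1·(-23) + (-2)·(-4)) = (229, 52, -111)
w3 = Hw2 = (1662, -881, -642)
w4 = Hw3 = (15183, -706, -6245)
Ratio at component: 15183 / 1662 = 9.135

9.135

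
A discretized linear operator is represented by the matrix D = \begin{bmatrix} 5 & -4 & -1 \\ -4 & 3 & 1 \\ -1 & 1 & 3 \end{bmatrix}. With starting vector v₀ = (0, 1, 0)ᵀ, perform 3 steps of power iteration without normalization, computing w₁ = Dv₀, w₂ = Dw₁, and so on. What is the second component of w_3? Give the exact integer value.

w1 = Dv₀ = (5·0 + (-4)·1 + (-1)·0; (-4)·0 + 3·1 + 1·0; (-1)·0 + 1·1 + 3·0) = (-4, 3, 1)
w2 = Dw1 = (5·(-4) + (-4)·3 + (-1)·1; (-4)·(-4) + 3·3 + 1·1; (-1)·(-4) + 1·3 + 3·1) = (-33, 26, 10)
w3 = Dw2 = (-279, 220, 89)
The requested component of w3 is 220.

220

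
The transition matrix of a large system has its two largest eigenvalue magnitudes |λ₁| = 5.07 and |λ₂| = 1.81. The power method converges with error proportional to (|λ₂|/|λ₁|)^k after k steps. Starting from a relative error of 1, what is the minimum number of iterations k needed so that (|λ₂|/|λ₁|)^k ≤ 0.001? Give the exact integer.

|λ₂/λ₁| = 1.81/5.07 = 0.35700
Need k ≥ ln(0.001) / ln(0.35700) = -6.9078 / -1.0300 ≈ 6.706
Smallest integer k satisfying the bound: 7

7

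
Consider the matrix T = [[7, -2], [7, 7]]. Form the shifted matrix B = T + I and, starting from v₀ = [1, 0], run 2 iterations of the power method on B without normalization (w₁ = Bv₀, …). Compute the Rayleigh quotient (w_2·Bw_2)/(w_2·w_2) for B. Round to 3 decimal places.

μ ≈ 9.861

B = T + I has rows (8, -2); (7, 8)
w1 = Bv₀ = (8·1 + (-2)·0; 7·1 + 8·0) = (8, 7)
w2 = Bw1 = (8·8 + (-2)·7; 7·8 + 8·7) = (50, 112)
Bw2 = (176, 1246)
w2·Bw2 = 148352; w2·w2 = 15044; μ ≈ 148352/15044 = 9.861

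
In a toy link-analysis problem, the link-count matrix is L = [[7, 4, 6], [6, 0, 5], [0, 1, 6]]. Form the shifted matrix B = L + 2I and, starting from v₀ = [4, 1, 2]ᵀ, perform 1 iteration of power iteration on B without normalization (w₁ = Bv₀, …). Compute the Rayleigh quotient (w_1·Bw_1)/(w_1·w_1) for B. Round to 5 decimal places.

μ ≈ 13.27489

B = L + 2I has rows (9, 4, 6); (6, 2, 5); (0, 1, 8)
w1 = Bv₀ = (9·4 + 4·1 + 6·2; 6·4 + 2·1 + 5·2; 0·4 + 1·1 + 8·2) = (52, 36, 17)
Bw1 = (714, 469, 172)
w1·Bw1 = 56936; w1·w1 = 4289; μ ≈ 56936/4289 = 13.27489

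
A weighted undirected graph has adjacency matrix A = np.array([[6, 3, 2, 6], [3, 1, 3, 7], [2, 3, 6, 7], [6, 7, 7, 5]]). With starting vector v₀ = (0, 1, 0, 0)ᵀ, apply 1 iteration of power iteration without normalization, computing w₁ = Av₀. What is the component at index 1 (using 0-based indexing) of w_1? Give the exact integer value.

w1 = Av₀ = (3, 1, 3, 7)
The requested component of w1 is 1.

1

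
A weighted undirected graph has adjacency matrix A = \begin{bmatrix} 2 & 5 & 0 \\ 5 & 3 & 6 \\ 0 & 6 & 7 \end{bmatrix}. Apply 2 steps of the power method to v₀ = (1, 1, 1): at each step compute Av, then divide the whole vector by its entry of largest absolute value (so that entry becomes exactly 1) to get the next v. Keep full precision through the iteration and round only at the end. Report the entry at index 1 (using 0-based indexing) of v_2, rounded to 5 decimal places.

Av0 = (7.000000, 14.000000, 13.000000); divide by 14.000000 → v1 = (0.500000, 1.000000, 0.928571)
Av1 = (6.000000, 11.071429, 12.500000); divide by 12.500000 → v2 = (0.480000, 0.885714, 1.000000)
Requested entry of v2: 155/175 = 0.88571

0.88571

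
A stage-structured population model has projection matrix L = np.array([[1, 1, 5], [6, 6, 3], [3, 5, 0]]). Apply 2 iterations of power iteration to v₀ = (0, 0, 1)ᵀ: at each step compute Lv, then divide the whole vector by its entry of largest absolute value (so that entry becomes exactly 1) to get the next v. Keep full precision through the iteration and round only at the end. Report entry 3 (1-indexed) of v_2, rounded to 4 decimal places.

Lv0 = (5.00000, 3.00000, 0.00000); divide by 5.00000 → v1 = (1.00000, 0.60000, 0.00000)
Lv1 = (1.60000, 9.60000, 6.00000); divide by 9.60000 → v2 = (0.16667, 1.00000, 0.62500)
Requested entry of v2: 30/48 = 0.6250

0.6250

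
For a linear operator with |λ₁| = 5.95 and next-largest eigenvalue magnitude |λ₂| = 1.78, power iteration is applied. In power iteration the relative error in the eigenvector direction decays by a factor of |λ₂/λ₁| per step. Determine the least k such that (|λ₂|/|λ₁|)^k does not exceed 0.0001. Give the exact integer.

8

|λ₂/λ₁| = 1.78/5.95 = 0.29916
Need k ≥ ln(0.0001) / ln(0.29916) = -9.2103 / -1.2068 ≈ 7.632
Smallest integer k satisfying the bound: 8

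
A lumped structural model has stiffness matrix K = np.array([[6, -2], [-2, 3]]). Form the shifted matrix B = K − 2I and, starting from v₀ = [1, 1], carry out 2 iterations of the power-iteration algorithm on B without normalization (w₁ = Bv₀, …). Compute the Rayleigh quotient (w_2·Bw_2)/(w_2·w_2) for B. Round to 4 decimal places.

5.0000

B = K − 2I has rows (4, -2); (-2, 1)
w1 = Bv₀ = (4·1 + (-2)·1; (-2)·1 + 1·1) = (2, -1)
w2 = Bw1 = (4·2 + (-2)·(-1); (-2)·2 + 1·(-1)) = (10, -5)
Bw2 = (50, -25)
w2·Bw2 = 625; w2·w2 = 125; μ ≈ 625/125 = 5.0000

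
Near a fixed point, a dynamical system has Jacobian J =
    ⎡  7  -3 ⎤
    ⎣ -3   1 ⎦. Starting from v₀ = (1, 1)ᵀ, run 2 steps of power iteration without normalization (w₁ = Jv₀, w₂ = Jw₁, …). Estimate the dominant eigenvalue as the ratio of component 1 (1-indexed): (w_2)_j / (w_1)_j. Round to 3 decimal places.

w1 = Jv₀ = (7·1 + (-3)·1; (-3)·1 + 1·1) = (4, -2)
w2 = Jw1 = (7·4 + (-3)·(-2); (-3)·4 + 1·(-2)) = (34, -14)
Ratio at component: 34 / 4 = 8.500

λ ≈ 8.500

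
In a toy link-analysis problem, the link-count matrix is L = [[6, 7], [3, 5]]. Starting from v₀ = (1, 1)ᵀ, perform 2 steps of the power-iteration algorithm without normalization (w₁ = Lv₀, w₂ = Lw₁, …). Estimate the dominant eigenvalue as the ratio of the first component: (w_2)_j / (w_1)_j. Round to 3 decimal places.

w1 = Lv₀ = (6·1 + 7·1; 3·1 + 5·1) = (13, 8)
w2 = Lw1 = (6·13 + 7·8; 3·13 + 5·8) = (134, 79)
Ratio at component: 134 / 13 = 10.308

10.308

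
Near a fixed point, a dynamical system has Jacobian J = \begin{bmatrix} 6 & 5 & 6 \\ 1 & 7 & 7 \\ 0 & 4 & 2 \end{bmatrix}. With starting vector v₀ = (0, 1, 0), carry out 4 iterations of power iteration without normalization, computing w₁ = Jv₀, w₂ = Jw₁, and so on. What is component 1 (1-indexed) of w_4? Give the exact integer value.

13935

w1 = Jv₀ = (5, 7, 4)
w2 = Jw1 = (89, 82, 36)
w3 = Jw2 = (1160, 915, 400)
w4 = Jw3 = (13935, 10365, 4460)
The requested component of w4 is 13935.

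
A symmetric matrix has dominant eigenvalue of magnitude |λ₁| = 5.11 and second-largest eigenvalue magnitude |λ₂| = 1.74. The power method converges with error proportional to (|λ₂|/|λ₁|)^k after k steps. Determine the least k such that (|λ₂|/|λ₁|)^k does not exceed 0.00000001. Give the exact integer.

18

|λ₂/λ₁| = 1.74/5.11 = 0.34051
Need k ≥ ln(0.00000001) / ln(0.34051) = -18.4207 / -1.0773 ≈ 17.099
Smallest integer k satisfying the bound: 18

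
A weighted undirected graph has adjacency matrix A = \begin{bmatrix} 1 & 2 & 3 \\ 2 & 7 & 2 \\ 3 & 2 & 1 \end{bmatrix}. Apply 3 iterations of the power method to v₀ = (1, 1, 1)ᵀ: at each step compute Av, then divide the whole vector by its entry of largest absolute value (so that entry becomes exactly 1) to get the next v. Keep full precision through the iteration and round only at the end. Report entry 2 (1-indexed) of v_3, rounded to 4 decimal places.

Av0 = (6.00000, 11.00000, 6.00000); divide by 11.00000 → v1 = (0.54545, 1.00000, 0.54545)
Av1 = (4.18182, 9.18182, 4.18182); divide by 9.18182 → v2 = (0.45545, 1.00000, 0.45545)
Av2 = (3.82178, 8.82178, 3.82178); divide by 8.82178 → v3 = (0.43322, 1.00000, 0.43322)
Requested entry of v3: 891/891 = 1.0000

1.0000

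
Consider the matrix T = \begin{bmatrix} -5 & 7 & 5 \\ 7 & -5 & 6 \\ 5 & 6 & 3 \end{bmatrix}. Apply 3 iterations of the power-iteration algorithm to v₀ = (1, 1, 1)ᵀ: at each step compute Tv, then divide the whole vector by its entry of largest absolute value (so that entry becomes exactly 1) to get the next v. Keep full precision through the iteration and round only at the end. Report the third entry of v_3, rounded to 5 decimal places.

Tv0 = (7.000000, 8.000000, 14.000000); divide by 14.000000 → v1 = (0.500000, 0.571429, 1.000000)
Tv1 = (6.500000, 6.642857, 8.928571); divide by 8.928571 → v2 = (0.728000, 0.744000, 1.000000)
Tv2 = (6.568000, 7.376000, 11.104000); divide by 11.104000 → v3 = (0.591499, 0.664265, 1.000000)
Requested entry of v3: 1388/1388 = 1.00000

1.00000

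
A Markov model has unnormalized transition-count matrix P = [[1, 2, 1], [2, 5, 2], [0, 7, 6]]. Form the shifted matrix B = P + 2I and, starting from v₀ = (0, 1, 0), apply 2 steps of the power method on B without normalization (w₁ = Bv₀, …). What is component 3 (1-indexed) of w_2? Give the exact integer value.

B = P + 2I has rows (3, 2, 1); (2, 7, 2); (0, 7, 8)
w1 = Bv₀ = (2, 7, 7)
w2 = Bw1 = (27, 67, 105)
Requested component of w2: 105

105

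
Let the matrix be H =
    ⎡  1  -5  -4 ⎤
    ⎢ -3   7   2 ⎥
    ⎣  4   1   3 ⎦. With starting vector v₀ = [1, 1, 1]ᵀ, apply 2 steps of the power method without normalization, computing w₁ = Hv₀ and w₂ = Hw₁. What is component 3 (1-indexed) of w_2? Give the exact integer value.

w1 = Hv₀ = (1·1 + (-5)·1 + (-4)·1; (-3)·1 + 7·1 + 2·1; 4·1 + 1·1 + 3·1) = (-8, 6, 8)
w2 = Hw1 = (1·(-8) + (-5)·6 + (-4)·8; (-3)·(-8) + 7·6 + 2·8; 4·(-8) + 1·6 + 3·8) = (-70, 82, -2)
The requested component of w2 is -2.

-2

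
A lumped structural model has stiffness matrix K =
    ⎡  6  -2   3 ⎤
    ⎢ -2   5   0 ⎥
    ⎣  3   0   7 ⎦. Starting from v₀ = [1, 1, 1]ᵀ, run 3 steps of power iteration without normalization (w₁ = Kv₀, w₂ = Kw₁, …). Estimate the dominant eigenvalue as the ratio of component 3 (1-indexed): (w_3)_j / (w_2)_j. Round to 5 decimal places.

λ ≈ 9.17582

w1 = Kv₀ = (7, 3, 10)
w2 = Kw1 = (66, 1, 91)
w3 = Kw2 = (667, -127, 835)
Ratio at component: 835 / 91 = 9.17582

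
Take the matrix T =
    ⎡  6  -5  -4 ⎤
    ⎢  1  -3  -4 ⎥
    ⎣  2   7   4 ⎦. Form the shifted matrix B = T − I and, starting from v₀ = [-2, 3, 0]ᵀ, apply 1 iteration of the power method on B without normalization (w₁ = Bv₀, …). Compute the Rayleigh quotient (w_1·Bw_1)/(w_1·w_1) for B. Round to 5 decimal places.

1.75135

B = T − I has rows (5, -5, -4); (1, -4, -4); (2, 7, 3)
w1 = Bv₀ = (5·(-2) + (-5)·3 + (-4)·0; 1·(-2) + (-4)·3 + (-4)·0; 2·(-2) + 7·3 + 3·0) = (-25, -14, 17)
Bw1 = (-123, -37, -97)
w1·Bw1 = 1944; w1·w1 = 1110; μ ≈ 1944/1110 = 1.75135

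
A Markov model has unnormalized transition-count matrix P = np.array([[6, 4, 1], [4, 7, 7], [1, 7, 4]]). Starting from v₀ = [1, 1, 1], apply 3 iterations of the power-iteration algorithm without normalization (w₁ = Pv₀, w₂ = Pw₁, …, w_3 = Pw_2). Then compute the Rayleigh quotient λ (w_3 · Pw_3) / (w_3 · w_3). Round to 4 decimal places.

14.3680

w1 = Pv₀ = (6·1 + 4·1 + 1·1; 4·1 + 7·1 + 7·1; 1·1 + 7·1 + 4·1) = (11, 18, 12)
w2 = Pw1 = (6·11 + 4·18 + 1·12; 4·11 + 7·18 + 7·12; 1·11 + 7·18 + 4·12) = (150, 254, 185)
w3 = Pw2 = (2101, 3673, 2668)
Pw3 = (29966, 52791, 38484)
w3·Pw3 = 2101·29966 + 3673·52791 + 2668·38484 = 359535221; w3·w3 = 2101·2101 + 3673·3673 + 2668·2668 = 25023354
λ ≈ 359535221/25023354 = 14.3680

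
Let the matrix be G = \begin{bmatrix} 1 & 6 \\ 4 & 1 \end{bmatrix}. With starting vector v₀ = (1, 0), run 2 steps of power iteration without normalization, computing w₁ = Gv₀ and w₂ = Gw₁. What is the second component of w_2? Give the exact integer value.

w1 = Gv₀ = (1, 4)
w2 = Gw1 = (25, 8)
The requested component of w2 is 8.

8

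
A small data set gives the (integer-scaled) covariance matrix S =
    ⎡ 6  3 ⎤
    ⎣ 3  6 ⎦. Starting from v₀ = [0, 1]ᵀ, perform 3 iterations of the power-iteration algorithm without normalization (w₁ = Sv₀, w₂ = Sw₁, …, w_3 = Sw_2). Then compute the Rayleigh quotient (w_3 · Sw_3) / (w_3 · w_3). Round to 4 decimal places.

8.9918

w1 = Sv₀ = (3, 6)
w2 = Sw1 = (36, 45)
w3 = Sw2 = (351, 378)
Sw3 = (3240, 3321)
w3·Sw3 = 351·3240 + 378·3321 = 2392578; w3·w3 = 351·351 + 378·378 = 266085
λ ≈ 2392578/266085 = 8.9918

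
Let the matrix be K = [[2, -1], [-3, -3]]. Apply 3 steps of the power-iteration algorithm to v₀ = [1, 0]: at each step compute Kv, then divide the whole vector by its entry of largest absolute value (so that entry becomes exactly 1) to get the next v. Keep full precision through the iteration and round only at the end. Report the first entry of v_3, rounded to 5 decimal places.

-0.36667

Kv0 = (2.000000, -3.000000); divide by -3.000000 → v1 = (-0.666667, 1.000000)
Kv1 = (-2.333333, -1.000000); divide by -2.333333 → v2 = (1.000000, 0.428571)
Kv2 = (1.571429, -4.285714); divide by -4.285714 → v3 = (-0.366667, 1.000000)
Requested entry of v3: 11/-30 = -0.36667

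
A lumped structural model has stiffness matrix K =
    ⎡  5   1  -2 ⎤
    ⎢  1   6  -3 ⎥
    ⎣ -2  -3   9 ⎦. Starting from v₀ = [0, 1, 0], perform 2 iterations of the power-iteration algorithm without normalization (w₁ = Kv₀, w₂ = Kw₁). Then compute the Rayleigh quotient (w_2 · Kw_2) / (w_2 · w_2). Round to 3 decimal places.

λ ≈ 11.217

w1 = Kv₀ = (1, 6, -3)
w2 = Kw1 = (17, 46, -47)
Kw2 = (225, 434, -595)
w2·Kw2 = 17·225 + 46·434 + (-47)·(-595) = 51754; w2·w2 = 17·17 + 46·46 + (-47)·(-47) = 4614
λ ≈ 51754/4614 = 11.217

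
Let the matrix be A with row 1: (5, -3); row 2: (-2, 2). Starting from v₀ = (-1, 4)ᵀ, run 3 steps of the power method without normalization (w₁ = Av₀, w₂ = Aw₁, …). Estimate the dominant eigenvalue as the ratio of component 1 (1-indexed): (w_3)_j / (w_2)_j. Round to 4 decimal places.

λ ≈ 6.4087

w1 = Av₀ = (5·(-1) + (-3)·4; (-2)·(-1) + 2·4) = (-17, 10)
w2 = Aw1 = (5·(-17) + (-3)·10; (-2)·(-17) + 2·10) = (-115, 54)
w3 = Aw2 = (-737, 338)
Ratio at component: -737 / -115 = 6.4087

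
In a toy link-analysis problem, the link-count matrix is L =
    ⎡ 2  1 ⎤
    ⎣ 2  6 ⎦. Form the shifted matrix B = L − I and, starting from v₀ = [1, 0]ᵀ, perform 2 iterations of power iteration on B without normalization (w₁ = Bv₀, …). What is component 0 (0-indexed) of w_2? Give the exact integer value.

B = L − I has rows (1, 1); (2, 5)
w1 = Bv₀ = (1, 2)
w2 = Bw1 = (3, 12)
Requested component of w2: 3

3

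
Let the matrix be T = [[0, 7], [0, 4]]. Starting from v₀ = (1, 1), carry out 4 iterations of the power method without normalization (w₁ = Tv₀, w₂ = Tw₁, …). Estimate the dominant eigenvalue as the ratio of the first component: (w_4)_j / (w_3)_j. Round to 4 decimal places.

w1 = Tv₀ = (0·1 + 7·1; 0·1 + 4·1) = (7, 4)
w2 = Tw1 = (0·7 + 7·4; 0·7 + 4·4) = (28, 16)
w3 = Tw2 = (112, 64)
w4 = Tw3 = (448, 256)
Ratio at component: 448 / 112 = 4.0000

λ ≈ 4.0000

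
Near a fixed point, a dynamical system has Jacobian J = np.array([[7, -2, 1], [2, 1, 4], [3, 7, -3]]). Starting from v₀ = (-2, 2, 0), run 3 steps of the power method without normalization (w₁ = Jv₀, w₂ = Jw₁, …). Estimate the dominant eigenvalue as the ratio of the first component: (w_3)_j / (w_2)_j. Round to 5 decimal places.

λ ≈ 7.70175

w1 = Jv₀ = (-18, -2, 8)
w2 = Jw1 = (-114, -6, -92)
w3 = Jw2 = (-878, -602, -108)
Ratio at component: -878 / -114 = 7.70175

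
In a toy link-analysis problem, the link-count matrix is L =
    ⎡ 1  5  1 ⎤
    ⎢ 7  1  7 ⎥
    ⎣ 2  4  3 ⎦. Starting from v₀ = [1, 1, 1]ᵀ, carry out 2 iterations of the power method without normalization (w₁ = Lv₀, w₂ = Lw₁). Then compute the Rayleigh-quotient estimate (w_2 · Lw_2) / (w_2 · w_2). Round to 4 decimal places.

10.4697

w1 = Lv₀ = (1·1 + 5·1 + 1·1; 7·1 + 1·1 + 7·1; 2·1 + 4·1 + 3·1) = (7, 15, 9)
w2 = Lw1 = (1·7 + 5·15 + 1·9; 7·7 + 1·15 + 7·9; 2·7 + 4·15 + 3·9) = (91, 127, 101)
Lw2 = (827, 1471, 993)
w2·Lw2 = 91·827 + 127·1471 + 101·993 = 362367; w2·w2 = 91·91 + 127·127 + 101·101 = 34611
λ ≈ 362367/34611 = 10.4697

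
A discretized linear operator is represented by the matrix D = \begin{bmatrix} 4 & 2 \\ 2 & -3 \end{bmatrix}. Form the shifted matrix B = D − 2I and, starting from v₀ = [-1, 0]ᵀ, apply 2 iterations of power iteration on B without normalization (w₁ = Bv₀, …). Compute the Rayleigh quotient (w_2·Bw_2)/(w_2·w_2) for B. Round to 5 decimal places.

B = D − 2I has rows (2, 2); (2, -5)
w1 = Bv₀ = (-2, -2)
w2 = Bw1 = (-8, 6)
Bw2 = (-4, -46)
w2·Bw2 = -244; w2·w2 = 100; μ ≈ -244/100 = -2.44000

-2.44000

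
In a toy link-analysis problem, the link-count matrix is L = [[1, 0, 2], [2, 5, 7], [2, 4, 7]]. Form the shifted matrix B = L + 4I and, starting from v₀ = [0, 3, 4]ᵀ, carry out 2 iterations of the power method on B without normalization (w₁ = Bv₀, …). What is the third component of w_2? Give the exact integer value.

852

B = L + 4I has rows (5, 0, 2); (2, 9, 7); (2, 4, 11)
w1 = Bv₀ = (5·0 + 0·3 + 2·4; 2·0 + 9·3 + 7·4; 2·0 + 4·3 + 11·4) = (8, 55, 56)
w2 = Bw1 = (5·8 + 0·55 + 2·56; 2·8 + 9·55 + 7·56; 2·8 + 4·55 + 11·56) = (152, 903, 852)
Requested component of w2: 852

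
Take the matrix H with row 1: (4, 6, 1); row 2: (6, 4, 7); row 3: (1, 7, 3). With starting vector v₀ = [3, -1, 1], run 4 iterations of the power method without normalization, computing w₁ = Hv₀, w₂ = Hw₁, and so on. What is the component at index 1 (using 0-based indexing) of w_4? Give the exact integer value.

w1 = Hv₀ = (4·3 + 6·(-1) + 1·1; 6·3 + 4·(-1) + 7·1; 1·3 + 7·(-1) + 3·1) = (7, 21, -1)
w2 = Hw1 = (4·7 + 6·21 + 1·(-1); 6·7 + 4·21 + 7·(-1); 1·7 + 7·21 + 3·(-1)) = (153, 119, 151)
w3 = Hw2 = (1477, 2451, 1439)
w4 = Hw3 = (22053, 28739, 22951)
The requested component of w4 is 28739.

28739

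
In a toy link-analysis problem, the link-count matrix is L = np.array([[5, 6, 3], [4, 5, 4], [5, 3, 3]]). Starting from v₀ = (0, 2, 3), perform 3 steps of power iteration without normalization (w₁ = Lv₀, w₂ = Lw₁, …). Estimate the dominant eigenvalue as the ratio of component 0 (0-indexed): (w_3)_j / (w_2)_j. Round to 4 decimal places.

w1 = Lv₀ = (5·0 + 6·2 + 3·3; 4·0 + 5·2 + 4·3; 5·0 + 3·2 + 3·3) = (21, 22, 15)
w2 = Lw1 = (5·21 + 6·22 + 3·15; 4·21 + 5·22 + 4·15; 5·21 + 3·22 + 3·15) = (282, 254, 216)
w3 = Lw2 = (3582, 3262, 2820)
Ratio at component: 3582 / 282 = 12.7021

12.7021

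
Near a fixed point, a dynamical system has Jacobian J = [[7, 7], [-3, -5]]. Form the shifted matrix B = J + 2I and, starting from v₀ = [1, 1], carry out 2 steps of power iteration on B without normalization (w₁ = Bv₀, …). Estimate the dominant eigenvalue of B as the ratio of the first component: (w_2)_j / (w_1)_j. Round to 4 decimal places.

B = J + 2I has rows (9, 7); (-3, -3)
w1 = Bv₀ = (16, -6)
w2 = Bw1 = (102, -30)
Ratio: 102/16 = 6.3750

6.3750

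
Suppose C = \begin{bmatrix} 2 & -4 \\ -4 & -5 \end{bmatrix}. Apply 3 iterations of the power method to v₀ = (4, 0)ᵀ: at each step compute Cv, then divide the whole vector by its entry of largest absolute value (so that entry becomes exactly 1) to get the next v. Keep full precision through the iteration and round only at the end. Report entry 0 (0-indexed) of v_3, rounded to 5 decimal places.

Cv0 = (8.000000, -16.000000); divide by -16.000000 → v1 = (-0.500000, 1.000000)
Cv1 = (-5.000000, -3.000000); divide by -5.000000 → v2 = (1.000000, 0.600000)
Cv2 = (-0.400000, -7.000000); divide by -7.000000 → v3 = (0.057143, 1.000000)
Requested entry of v3: -32/-560 = 0.05714

0.05714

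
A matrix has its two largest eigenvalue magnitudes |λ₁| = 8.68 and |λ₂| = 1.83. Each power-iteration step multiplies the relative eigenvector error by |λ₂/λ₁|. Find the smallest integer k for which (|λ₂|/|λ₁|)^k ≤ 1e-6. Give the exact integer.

9

|λ₂/λ₁| = 1.83/8.68 = 0.21083
Need k ≥ ln(1e-6) / ln(0.21083) = -13.8155 / -1.5567 ≈ 8.875
Smallest integer k satisfying the bound: 9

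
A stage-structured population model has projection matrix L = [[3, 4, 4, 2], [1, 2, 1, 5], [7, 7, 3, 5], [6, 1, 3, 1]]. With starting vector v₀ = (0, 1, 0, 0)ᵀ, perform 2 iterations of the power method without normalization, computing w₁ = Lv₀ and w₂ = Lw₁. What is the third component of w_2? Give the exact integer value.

w1 = Lv₀ = (4, 2, 7, 1)
w2 = Lw1 = (50, 20, 68, 48)
The requested component of w2 is 68.

68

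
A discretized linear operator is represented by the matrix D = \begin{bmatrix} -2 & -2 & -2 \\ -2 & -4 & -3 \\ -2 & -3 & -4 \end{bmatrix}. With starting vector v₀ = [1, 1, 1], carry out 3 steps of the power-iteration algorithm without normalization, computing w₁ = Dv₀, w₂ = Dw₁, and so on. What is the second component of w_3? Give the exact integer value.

-621

w1 = Dv₀ = (-6, -9, -9)
w2 = Dw1 = (48, 75, 75)
w3 = Dw2 = (-396, -621, -621)
The requested component of w3 is -621.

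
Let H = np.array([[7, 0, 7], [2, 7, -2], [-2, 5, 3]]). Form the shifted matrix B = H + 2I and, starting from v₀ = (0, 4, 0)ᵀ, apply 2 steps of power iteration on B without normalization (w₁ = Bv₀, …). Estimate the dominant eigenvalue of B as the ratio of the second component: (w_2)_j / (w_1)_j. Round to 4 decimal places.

B = H + 2I has rows (9, 0, 7); (2, 9, -2); (-2, 5, 5)
w1 = Bv₀ = (0, 36, 20)
w2 = Bw1 = (140, 284, 280)
Ratio: 284/36 = 7.8889

μ ≈ 7.8889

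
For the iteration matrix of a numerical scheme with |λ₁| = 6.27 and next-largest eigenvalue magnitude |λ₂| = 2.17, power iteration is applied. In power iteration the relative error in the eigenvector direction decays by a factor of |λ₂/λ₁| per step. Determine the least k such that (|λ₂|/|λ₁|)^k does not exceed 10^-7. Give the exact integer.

|λ₂/λ₁| = 2.17/6.27 = 0.34609
Need k ≥ ln(10^-7) / ln(0.34609) = -16.1181 / -1.0610 ≈ 15.191
Smallest integer k satisfying the bound: 16

16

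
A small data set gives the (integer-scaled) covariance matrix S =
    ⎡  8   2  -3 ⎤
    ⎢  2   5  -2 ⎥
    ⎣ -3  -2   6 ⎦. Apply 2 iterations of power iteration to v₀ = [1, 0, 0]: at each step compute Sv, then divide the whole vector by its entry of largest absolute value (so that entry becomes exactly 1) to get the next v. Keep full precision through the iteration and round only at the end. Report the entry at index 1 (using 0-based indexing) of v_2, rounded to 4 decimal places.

Sv0 = (8.00000, 2.00000, -3.00000); divide by 8.00000 → v1 = (1.00000, 0.25000, -0.37500)
Sv1 = (9.62500, 4.00000, -5.75000); divide by 9.62500 → v2 = (1.00000, 0.41558, -0.59740)
Requested entry of v2: 32/77 = 0.4156

0.4156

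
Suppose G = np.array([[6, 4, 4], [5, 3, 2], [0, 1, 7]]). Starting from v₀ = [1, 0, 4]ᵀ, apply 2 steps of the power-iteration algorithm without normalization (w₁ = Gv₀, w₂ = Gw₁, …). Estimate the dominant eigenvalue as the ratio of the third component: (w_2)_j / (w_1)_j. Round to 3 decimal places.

w1 = Gv₀ = (6·1 + 4·0 + 4·4; 5·1 + 3·0 + 2·4; 0·1 + 1·0 + 7·4) = (22, 13, 28)
w2 = Gw1 = (6·22 + 4·13 + 4·28; 5·22 + 3·13 + 2·28; 0·22 + 1·13 + 7·28) = (296, 205, 209)
Ratio at component: 209 / 28 = 7.464

λ ≈ 7.464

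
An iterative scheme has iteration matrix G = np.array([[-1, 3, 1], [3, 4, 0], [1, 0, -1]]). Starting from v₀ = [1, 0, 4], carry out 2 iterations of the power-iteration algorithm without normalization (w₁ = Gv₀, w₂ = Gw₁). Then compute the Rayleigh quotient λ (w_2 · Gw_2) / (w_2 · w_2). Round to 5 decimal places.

w1 = Gv₀ = (3, 3, -3)
w2 = Gw1 = (3, 21, 6)
Gw2 = (66, 93, -3)
w2·Gw2 = 3·66 + 21·93 + 6·(-3) = 2133; w2·w2 = 3·3 + 21·21 + 6·6 = 486
λ ≈ 2133/486 = 4.38889

λ ≈ 4.38889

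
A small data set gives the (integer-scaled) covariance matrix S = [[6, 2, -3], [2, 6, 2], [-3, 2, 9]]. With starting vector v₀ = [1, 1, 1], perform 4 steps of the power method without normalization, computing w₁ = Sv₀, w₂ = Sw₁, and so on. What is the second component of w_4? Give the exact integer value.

6100

w1 = Sv₀ = (5, 10, 8)
w2 = Sw1 = (26, 86, 77)
w3 = Sw2 = (97, 722, 787)
w4 = Sw3 = (-335, 6100, 8236)
The requested component of w4 is 6100.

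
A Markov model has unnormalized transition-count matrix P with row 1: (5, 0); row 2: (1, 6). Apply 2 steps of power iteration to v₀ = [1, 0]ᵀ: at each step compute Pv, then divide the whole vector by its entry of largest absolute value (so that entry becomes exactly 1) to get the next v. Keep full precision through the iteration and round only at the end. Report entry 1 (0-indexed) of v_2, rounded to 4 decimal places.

0.4400

Pv0 = (5.00000, 1.00000); divide by 5.00000 → v1 = (1.00000, 0.20000)
Pv1 = (5.00000, 2.20000); divide by 5.00000 → v2 = (1.00000, 0.44000)
Requested entry of v2: 11/25 = 0.4400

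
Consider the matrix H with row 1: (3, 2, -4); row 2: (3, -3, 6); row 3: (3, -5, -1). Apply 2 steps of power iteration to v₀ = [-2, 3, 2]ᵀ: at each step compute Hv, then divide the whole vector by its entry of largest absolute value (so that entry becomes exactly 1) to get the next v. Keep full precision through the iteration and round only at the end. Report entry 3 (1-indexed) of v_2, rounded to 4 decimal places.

Hv0 = (-8.00000, -3.00000, -23.00000); divide by -23.00000 → v1 = (0.34783, 0.13043, 1.00000)
Hv1 = (-2.69565, 6.65217, -0.60870); divide by 6.65217 → v2 = (-0.40523, 1.00000, -0.09150)
Requested entry of v2: 14/-153 = -0.0915

-0.0915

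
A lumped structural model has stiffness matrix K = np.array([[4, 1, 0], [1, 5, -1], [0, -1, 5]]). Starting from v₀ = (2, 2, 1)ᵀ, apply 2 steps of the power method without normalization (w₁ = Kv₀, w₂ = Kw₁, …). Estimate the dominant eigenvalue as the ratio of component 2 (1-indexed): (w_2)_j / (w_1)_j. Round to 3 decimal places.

λ ≈ 5.636

w1 = Kv₀ = (4·2 + 1·2 + 0·1; 1·2 + 5·2 + (-1)·1; 0·2 + (-1)·2 + 5·1) = (10, 11, 3)
w2 = Kw1 = (4·10 + 1·11 + 0·3; 1·10 + 5·11 + (-1)·3; 0·10 + (-1)·11 + 5·3) = (51, 62, 4)
Ratio at component: 62 / 11 = 5.636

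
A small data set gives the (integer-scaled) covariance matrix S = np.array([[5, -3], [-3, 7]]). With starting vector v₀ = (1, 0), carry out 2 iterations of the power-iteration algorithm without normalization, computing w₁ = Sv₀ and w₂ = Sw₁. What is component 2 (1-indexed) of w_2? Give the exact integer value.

w1 = Sv₀ = (5, -3)
w2 = Sw1 = (34, -36)
The requested component of w2 is -36.

-36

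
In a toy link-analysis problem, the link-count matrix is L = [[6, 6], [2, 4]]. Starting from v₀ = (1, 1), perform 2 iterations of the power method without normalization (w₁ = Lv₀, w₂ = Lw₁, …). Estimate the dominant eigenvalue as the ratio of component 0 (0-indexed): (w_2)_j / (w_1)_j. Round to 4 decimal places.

9.0000

w1 = Lv₀ = (6·1 + 6·1; 2·1 + 4·1) = (12, 6)
w2 = Lw1 = (6·12 + 6·6; 2·12 + 4·6) = (108, 48)
Ratio at component: 108 / 12 = 9.0000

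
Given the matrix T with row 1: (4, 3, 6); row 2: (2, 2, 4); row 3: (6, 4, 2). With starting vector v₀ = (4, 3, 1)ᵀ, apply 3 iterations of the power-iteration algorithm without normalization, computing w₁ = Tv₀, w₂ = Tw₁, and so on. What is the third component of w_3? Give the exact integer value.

w1 = Tv₀ = (31, 18, 38)
w2 = Tw1 = (406, 250, 334)
w3 = Tw2 = (4378, 2648, 4104)
The requested component of w3 is 4104.

4104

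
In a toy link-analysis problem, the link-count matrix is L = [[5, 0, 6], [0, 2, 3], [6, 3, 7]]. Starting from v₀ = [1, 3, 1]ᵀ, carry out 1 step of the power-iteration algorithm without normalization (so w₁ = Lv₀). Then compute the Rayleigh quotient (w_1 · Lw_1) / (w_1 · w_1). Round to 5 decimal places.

w1 = Lv₀ = (5·1 + 0·3 + 6·1; 0·1 + 2·3 + 3·1; 6·1 + 3·3 + 7·1) = (11, 9, 22)
Lw1 = (187, 84, 247)
w1·Lw1 = 11·187 + 9·84 + 22·247 = 8247; w1·w1 = 11·11 + 9·9 + 22·22 = 686
λ ≈ 8247/686 = 12.02187

12.02187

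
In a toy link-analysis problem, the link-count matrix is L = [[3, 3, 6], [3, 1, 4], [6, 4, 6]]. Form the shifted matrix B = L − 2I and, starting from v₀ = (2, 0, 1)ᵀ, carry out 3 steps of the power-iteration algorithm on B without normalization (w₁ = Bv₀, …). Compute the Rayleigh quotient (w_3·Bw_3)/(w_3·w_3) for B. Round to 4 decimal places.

μ ≈ 10.7956

B = L − 2I has rows (1, 3, 6); (3, -1, 4); (6, 4, 4)
w1 = Bv₀ = (8, 10, 16)
w2 = Bw1 = (134, 78, 152)
w3 = Bw2 = (1280, 932, 1724)
Bw3 = (14420, 9804, 18304)
w3·Bw3 = 59151024; w3·w3 = 5479200; μ ≈ 59151024/5479200 = 10.7956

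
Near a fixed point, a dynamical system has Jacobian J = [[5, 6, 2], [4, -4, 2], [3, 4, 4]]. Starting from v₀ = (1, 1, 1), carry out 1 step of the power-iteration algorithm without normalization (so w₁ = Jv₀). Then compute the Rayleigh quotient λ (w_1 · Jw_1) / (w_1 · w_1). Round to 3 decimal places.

8.231

w1 = Jv₀ = (13, 2, 11)
Jw1 = (99, 66, 91)
w1·Jw1 = 13·99 + 2·66 + 11·91 = 2420; w1·w1 = 13·13 + 2·2 + 11·11 = 294
λ ≈ 2420/294 = 8.231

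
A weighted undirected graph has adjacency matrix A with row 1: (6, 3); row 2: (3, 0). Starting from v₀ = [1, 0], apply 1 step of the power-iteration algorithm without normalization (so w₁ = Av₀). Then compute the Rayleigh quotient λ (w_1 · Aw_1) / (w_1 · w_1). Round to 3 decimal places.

w1 = Av₀ = (6, 3)
Aw1 = (45, 18)
w1·Aw1 = 6·45 + 3·18 = 324; w1·w1 = 6·6 + 3·3 = 45
λ ≈ 324/45 = 7.200

λ ≈ 7.200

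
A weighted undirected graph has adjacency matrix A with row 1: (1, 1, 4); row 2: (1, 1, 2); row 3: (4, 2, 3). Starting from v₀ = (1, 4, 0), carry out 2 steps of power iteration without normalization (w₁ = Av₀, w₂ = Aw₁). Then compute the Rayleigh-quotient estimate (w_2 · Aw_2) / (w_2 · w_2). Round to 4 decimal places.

w1 = Av₀ = (1·1 + 1·4 + 4·0; 1·1 + 1·4 + 2·0; 4·1 + 2·4 + 3·0) = (5, 5, 12)
w2 = Aw1 = (1·5 + 1·5 + 4·12; 1·5 + 1·5 + 2·12; 4·5 + 2·5 + 3·12) = (58, 34, 66)
Aw2 = (356, 224, 498)
w2·Aw2 = 58·356 + 34·224 + 66·498 = 61132; w2·w2 = 58·58 + 34·34 + 66·66 = 8876
λ ≈ 61132/8876 = 6.8873

6.8873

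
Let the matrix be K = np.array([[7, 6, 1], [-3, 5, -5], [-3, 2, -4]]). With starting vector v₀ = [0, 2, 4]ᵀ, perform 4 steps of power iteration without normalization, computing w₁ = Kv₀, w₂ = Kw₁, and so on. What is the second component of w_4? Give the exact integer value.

w1 = Kv₀ = (7·0 + 6·2 + 1·4; (-3)·0 + 5·2 + (-5)·4; (-3)·0 + 2·2 + (-4)·4) = (16, -10, -12)
w2 = Kw1 = (7·16 + 6·(-10) + 1·(-12); (-3)·16 + 5·(-10) + (-5)·(-12); (-3)·16 + 2·(-10) + (-4)·(-12)) = (40, -38, -20)
w3 = Kw2 = (32, -210, -116)
w4 = Kw3 = (-1152, -566, -52)
The requested component of w4 is -566.

-566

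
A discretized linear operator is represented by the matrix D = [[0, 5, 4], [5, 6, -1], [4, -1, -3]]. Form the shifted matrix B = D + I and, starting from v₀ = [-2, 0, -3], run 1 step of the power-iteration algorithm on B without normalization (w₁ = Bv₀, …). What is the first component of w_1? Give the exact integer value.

B = D + I has rows (1, 5, 4); (5, 7, -1); (4, -1, -2)
w1 = Bv₀ = (1·(-2) + 5·0 + 4·(-3); 5·(-2) + 7·0 + (-1)·(-3); 4·(-2) + (-1)·0 + (-2)·(-3)) = (-14, -7, -2)
Requested component of w1: -14

-14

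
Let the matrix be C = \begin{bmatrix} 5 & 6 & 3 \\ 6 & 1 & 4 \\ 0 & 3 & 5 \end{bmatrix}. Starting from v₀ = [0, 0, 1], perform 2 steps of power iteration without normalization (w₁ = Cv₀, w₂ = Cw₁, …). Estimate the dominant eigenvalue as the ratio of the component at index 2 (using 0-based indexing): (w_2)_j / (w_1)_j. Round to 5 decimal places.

w1 = Cv₀ = (5·0 + 6·0 + 3·1; 6·0 + 1·0 + 4·1; 0·0 + 3·0 + 5·1) = (3, 4, 5)
w2 = Cw1 = (5·3 + 6·4 + 3·5; 6·3 + 1·4 + 4·5; 0·3 + 3·4 + 5·5) = (54, 42, 37)
Ratio at component: 37 / 5 = 7.40000

7.40000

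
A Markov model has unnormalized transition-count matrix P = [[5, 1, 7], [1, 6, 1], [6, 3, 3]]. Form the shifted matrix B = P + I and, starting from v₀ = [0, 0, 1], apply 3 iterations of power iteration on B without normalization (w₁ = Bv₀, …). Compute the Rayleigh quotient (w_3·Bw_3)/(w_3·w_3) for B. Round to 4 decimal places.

B = P + I has rows (6, 1, 7); (1, 7, 1); (6, 3, 4)
w1 = Bv₀ = (6·0 + 1·0 + 7·1; 1·0 + 7·0 + 1·1; 6·0 + 3·0 + 4·1) = (7, 1, 4)
w2 = Bw1 = (6·7 + 1·1 + 7·4; 1·7 + 7·1 + 1·4; 6·7 + 3·1 + 4·4) = (71, 18, 61)
w3 = Bw2 = (871, 258, 724)
Bw3 = (10552, 3401, 8896)
w3·Bw3 = 16508954; w3·w3 = 1349381; μ ≈ 16508954/1349381 = 12.2345

μ ≈ 12.2345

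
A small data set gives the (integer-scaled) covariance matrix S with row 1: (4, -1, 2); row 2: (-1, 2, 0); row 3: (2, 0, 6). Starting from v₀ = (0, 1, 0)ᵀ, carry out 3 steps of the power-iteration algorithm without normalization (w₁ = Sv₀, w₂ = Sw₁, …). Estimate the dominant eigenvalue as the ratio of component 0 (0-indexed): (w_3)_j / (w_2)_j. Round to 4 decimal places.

w1 = Sv₀ = (-1, 2, 0)
w2 = Sw1 = (-6, 5, -2)
w3 = Sw2 = (-33, 16, -24)
Ratio at component: -33 / -6 = 5.5000

λ ≈ 5.5000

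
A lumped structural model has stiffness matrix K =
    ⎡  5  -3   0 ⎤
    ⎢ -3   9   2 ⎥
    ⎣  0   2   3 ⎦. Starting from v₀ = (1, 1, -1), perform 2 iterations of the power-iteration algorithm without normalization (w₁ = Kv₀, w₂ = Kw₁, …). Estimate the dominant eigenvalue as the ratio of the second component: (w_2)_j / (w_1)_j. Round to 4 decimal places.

λ ≈ 7.0000

w1 = Kv₀ = (5·1 + (-3)·1 + 0·(-1); (-3)·1 + 9·1 + 2·(-1); 0·1 + 2·1 + 3·(-1)) = (2, 4, -1)
w2 = Kw1 = (5·2 + (-3)·4 + 0·(-1); (-3)·2 + 9·4 + 2·(-1); 0·2 + 2·4 + 3·(-1)) = (-2, 28, 5)
Ratio at component: 28 / 4 = 7.0000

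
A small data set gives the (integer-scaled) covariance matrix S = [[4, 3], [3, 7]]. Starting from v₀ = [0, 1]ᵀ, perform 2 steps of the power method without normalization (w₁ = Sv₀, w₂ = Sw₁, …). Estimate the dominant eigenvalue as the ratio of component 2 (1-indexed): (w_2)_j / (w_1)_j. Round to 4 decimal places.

λ ≈ 8.2857

w1 = Sv₀ = (4·0 + 3·1; 3·0 + 7·1) = (3, 7)
w2 = Sw1 = (4·3 + 3·7; 3·3 + 7·7) = (33, 58)
Ratio at component: 58 / 7 = 8.2857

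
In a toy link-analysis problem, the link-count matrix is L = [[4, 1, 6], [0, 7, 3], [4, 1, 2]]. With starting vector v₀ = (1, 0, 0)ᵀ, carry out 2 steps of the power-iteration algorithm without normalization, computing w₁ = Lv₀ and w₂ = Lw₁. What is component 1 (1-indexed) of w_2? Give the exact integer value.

w1 = Lv₀ = (4, 0, 4)
w2 = Lw1 = (40, 12, 24)
The requested component of w2 is 40.

40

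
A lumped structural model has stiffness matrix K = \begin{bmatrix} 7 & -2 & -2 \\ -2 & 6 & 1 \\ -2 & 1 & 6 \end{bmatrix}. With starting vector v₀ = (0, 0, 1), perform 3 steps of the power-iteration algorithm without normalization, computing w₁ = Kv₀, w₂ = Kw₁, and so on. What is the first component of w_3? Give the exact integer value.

-310

w1 = Kv₀ = (7·0 + (-2)·0 + (-2)·1; (-2)·0 + 6·0 + 1·1; (-2)·0 + 1·0 + 6·1) = (-2, 1, 6)
w2 = Kw1 = (7·(-2) + (-2)·1 + (-2)·6; (-2)·(-2) + 6·1 + 1·6; (-2)·(-2) + 1·1 + 6·6) = (-28, 16, 41)
w3 = Kw2 = (-310, 193, 318)
The requested component of w3 is -310.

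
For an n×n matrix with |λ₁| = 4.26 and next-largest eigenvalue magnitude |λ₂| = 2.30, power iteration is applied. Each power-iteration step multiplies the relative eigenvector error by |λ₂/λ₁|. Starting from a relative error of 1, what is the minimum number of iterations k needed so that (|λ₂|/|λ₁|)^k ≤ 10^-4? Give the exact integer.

|λ₂/λ₁| = 2.30/4.26 = 0.53991
Need k ≥ ln(10^-4) / ln(0.53991) = -9.2103 / -0.6164 ≈ 14.943
Smallest integer k satisfying the bound: 15

15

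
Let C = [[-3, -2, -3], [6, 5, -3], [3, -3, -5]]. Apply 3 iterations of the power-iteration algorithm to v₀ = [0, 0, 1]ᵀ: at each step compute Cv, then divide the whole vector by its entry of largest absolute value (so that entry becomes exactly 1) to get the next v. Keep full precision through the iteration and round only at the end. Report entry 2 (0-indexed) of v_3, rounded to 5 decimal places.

-0.14729

Cv0 = (-3.000000, -3.000000, -5.000000); divide by -5.000000 → v1 = (0.600000, 0.600000, 1.000000)
Cv1 = (-6.000000, 3.600000, -5.000000); divide by -6.000000 → v2 = (1.000000, -0.600000, 0.833333)
Cv2 = (-4.300000, 0.500000, 0.633333); divide by -4.300000 → v3 = (1.000000, -0.116279, -0.147287)
Requested entry of v3: 19/-129 = -0.14729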